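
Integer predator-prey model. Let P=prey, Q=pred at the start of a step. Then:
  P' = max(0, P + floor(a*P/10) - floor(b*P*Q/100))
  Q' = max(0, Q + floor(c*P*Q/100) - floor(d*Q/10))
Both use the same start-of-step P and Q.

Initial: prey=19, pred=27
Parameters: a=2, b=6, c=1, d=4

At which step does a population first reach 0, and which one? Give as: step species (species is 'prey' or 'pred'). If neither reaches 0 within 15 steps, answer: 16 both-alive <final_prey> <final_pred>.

Step 1: prey: 19+3-30=0; pred: 27+5-10=22
First extinction: prey at step 1

Answer: 1 prey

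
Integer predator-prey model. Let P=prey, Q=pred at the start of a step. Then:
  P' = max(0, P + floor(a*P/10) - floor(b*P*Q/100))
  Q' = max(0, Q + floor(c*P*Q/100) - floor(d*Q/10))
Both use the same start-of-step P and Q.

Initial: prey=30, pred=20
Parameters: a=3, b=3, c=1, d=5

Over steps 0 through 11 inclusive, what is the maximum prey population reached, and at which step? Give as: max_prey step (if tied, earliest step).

Step 1: prey: 30+9-18=21; pred: 20+6-10=16
Step 2: prey: 21+6-10=17; pred: 16+3-8=11
Step 3: prey: 17+5-5=17; pred: 11+1-5=7
Step 4: prey: 17+5-3=19; pred: 7+1-3=5
Step 5: prey: 19+5-2=22; pred: 5+0-2=3
Step 6: prey: 22+6-1=27; pred: 3+0-1=2
Step 7: prey: 27+8-1=34; pred: 2+0-1=1
Step 8: prey: 34+10-1=43; pred: 1+0-0=1
Step 9: prey: 43+12-1=54; pred: 1+0-0=1
Step 10: prey: 54+16-1=69; pred: 1+0-0=1
Step 11: prey: 69+20-2=87; pred: 1+0-0=1
Max prey = 87 at step 11

Answer: 87 11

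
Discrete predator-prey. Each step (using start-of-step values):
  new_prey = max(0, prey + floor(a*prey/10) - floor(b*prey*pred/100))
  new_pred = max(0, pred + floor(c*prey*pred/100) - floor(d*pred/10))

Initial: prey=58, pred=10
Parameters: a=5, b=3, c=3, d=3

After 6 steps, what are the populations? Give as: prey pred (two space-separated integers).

Answer: 0 54

Derivation:
Step 1: prey: 58+29-17=70; pred: 10+17-3=24
Step 2: prey: 70+35-50=55; pred: 24+50-7=67
Step 3: prey: 55+27-110=0; pred: 67+110-20=157
Step 4: prey: 0+0-0=0; pred: 157+0-47=110
Step 5: prey: 0+0-0=0; pred: 110+0-33=77
Step 6: prey: 0+0-0=0; pred: 77+0-23=54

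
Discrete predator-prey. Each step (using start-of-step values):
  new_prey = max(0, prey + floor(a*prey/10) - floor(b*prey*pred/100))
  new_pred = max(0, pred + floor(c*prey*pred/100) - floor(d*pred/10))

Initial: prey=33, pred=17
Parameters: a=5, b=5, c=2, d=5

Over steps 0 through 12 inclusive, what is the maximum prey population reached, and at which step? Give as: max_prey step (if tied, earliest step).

Answer: 86 12

Derivation:
Step 1: prey: 33+16-28=21; pred: 17+11-8=20
Step 2: prey: 21+10-21=10; pred: 20+8-10=18
Step 3: prey: 10+5-9=6; pred: 18+3-9=12
Step 4: prey: 6+3-3=6; pred: 12+1-6=7
Step 5: prey: 6+3-2=7; pred: 7+0-3=4
Step 6: prey: 7+3-1=9; pred: 4+0-2=2
Step 7: prey: 9+4-0=13; pred: 2+0-1=1
Step 8: prey: 13+6-0=19; pred: 1+0-0=1
Step 9: prey: 19+9-0=28; pred: 1+0-0=1
Step 10: prey: 28+14-1=41; pred: 1+0-0=1
Step 11: prey: 41+20-2=59; pred: 1+0-0=1
Step 12: prey: 59+29-2=86; pred: 1+1-0=2
Max prey = 86 at step 12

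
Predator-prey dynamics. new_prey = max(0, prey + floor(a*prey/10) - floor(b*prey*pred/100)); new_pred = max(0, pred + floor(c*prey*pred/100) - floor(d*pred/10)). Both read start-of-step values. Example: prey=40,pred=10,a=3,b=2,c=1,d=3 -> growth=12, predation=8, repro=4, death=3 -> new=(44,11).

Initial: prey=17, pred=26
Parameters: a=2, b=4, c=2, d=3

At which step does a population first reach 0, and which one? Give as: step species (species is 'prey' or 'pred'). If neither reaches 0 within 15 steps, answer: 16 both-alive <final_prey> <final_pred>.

Step 1: prey: 17+3-17=3; pred: 26+8-7=27
Step 2: prey: 3+0-3=0; pred: 27+1-8=20
First extinction: prey at step 2

Answer: 2 prey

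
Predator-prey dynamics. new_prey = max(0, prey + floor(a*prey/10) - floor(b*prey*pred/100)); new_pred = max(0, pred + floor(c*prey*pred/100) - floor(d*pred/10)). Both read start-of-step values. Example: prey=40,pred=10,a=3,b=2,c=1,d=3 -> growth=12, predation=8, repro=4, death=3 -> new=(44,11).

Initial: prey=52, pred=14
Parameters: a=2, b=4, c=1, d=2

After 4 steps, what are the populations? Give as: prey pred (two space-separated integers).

Answer: 1 17

Derivation:
Step 1: prey: 52+10-29=33; pred: 14+7-2=19
Step 2: prey: 33+6-25=14; pred: 19+6-3=22
Step 3: prey: 14+2-12=4; pred: 22+3-4=21
Step 4: prey: 4+0-3=1; pred: 21+0-4=17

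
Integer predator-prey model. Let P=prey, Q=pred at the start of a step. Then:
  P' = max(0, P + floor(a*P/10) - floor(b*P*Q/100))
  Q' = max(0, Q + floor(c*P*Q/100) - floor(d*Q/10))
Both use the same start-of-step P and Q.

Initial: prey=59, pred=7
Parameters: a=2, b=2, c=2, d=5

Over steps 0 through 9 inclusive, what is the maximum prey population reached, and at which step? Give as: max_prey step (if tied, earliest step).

Step 1: prey: 59+11-8=62; pred: 7+8-3=12
Step 2: prey: 62+12-14=60; pred: 12+14-6=20
Step 3: prey: 60+12-24=48; pred: 20+24-10=34
Step 4: prey: 48+9-32=25; pred: 34+32-17=49
Step 5: prey: 25+5-24=6; pred: 49+24-24=49
Step 6: prey: 6+1-5=2; pred: 49+5-24=30
Step 7: prey: 2+0-1=1; pred: 30+1-15=16
Step 8: prey: 1+0-0=1; pred: 16+0-8=8
Step 9: prey: 1+0-0=1; pred: 8+0-4=4
Max prey = 62 at step 1

Answer: 62 1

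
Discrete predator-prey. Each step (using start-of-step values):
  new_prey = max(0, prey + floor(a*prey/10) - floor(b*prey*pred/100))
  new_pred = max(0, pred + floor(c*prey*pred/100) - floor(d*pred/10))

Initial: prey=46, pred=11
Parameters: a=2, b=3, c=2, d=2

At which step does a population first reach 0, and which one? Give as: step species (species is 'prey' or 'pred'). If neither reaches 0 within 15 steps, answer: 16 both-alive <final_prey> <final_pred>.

Answer: 4 prey

Derivation:
Step 1: prey: 46+9-15=40; pred: 11+10-2=19
Step 2: prey: 40+8-22=26; pred: 19+15-3=31
Step 3: prey: 26+5-24=7; pred: 31+16-6=41
Step 4: prey: 7+1-8=0; pred: 41+5-8=38
First extinction: prey at step 4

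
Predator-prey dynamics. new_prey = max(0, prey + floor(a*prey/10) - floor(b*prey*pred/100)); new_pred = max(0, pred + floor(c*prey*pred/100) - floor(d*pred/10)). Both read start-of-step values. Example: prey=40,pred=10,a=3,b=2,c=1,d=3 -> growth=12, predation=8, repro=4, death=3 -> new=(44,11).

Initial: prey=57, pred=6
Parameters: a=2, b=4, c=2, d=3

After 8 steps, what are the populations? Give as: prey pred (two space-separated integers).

Step 1: prey: 57+11-13=55; pred: 6+6-1=11
Step 2: prey: 55+11-24=42; pred: 11+12-3=20
Step 3: prey: 42+8-33=17; pred: 20+16-6=30
Step 4: prey: 17+3-20=0; pred: 30+10-9=31
Step 5: prey: 0+0-0=0; pred: 31+0-9=22
Step 6: prey: 0+0-0=0; pred: 22+0-6=16
Step 7: prey: 0+0-0=0; pred: 16+0-4=12
Step 8: prey: 0+0-0=0; pred: 12+0-3=9

Answer: 0 9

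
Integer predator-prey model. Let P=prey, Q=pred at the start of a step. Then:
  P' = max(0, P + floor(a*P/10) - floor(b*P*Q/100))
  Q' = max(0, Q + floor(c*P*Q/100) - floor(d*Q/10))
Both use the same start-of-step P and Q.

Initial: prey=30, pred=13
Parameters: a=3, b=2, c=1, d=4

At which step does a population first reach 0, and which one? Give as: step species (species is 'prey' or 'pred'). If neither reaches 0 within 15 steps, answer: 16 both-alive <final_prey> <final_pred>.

Step 1: prey: 30+9-7=32; pred: 13+3-5=11
Step 2: prey: 32+9-7=34; pred: 11+3-4=10
Step 3: prey: 34+10-6=38; pred: 10+3-4=9
Step 4: prey: 38+11-6=43; pred: 9+3-3=9
Step 5: prey: 43+12-7=48; pred: 9+3-3=9
Step 6: prey: 48+14-8=54; pred: 9+4-3=10
Step 7: prey: 54+16-10=60; pred: 10+5-4=11
Step 8: prey: 60+18-13=65; pred: 11+6-4=13
Step 9: prey: 65+19-16=68; pred: 13+8-5=16
Step 10: prey: 68+20-21=67; pred: 16+10-6=20
Step 11: prey: 67+20-26=61; pred: 20+13-8=25
Step 12: prey: 61+18-30=49; pred: 25+15-10=30
Step 13: prey: 49+14-29=34; pred: 30+14-12=32
Step 14: prey: 34+10-21=23; pred: 32+10-12=30
Step 15: prey: 23+6-13=16; pred: 30+6-12=24
No extinction within 15 steps

Answer: 16 both-alive 16 24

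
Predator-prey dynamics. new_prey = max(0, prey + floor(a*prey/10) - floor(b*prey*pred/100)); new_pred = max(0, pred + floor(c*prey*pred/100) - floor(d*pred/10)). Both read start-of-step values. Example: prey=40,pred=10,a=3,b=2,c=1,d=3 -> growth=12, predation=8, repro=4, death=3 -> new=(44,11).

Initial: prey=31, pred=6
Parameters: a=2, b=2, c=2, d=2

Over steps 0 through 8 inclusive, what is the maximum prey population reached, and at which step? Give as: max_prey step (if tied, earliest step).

Answer: 35 2

Derivation:
Step 1: prey: 31+6-3=34; pred: 6+3-1=8
Step 2: prey: 34+6-5=35; pred: 8+5-1=12
Step 3: prey: 35+7-8=34; pred: 12+8-2=18
Step 4: prey: 34+6-12=28; pred: 18+12-3=27
Step 5: prey: 28+5-15=18; pred: 27+15-5=37
Step 6: prey: 18+3-13=8; pred: 37+13-7=43
Step 7: prey: 8+1-6=3; pred: 43+6-8=41
Step 8: prey: 3+0-2=1; pred: 41+2-8=35
Max prey = 35 at step 2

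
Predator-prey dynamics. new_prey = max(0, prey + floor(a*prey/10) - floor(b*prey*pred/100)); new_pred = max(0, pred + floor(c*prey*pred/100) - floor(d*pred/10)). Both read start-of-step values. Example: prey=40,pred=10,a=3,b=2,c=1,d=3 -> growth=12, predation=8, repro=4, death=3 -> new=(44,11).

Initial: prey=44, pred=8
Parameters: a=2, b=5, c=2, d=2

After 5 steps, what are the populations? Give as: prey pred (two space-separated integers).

Step 1: prey: 44+8-17=35; pred: 8+7-1=14
Step 2: prey: 35+7-24=18; pred: 14+9-2=21
Step 3: prey: 18+3-18=3; pred: 21+7-4=24
Step 4: prey: 3+0-3=0; pred: 24+1-4=21
Step 5: prey: 0+0-0=0; pred: 21+0-4=17

Answer: 0 17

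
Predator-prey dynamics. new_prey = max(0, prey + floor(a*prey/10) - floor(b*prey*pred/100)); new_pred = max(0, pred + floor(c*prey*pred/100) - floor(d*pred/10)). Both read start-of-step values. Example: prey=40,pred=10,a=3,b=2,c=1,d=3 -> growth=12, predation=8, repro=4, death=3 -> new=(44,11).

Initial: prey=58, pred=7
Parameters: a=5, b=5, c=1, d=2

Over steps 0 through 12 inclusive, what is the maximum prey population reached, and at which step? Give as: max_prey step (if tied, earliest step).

Answer: 67 1

Derivation:
Step 1: prey: 58+29-20=67; pred: 7+4-1=10
Step 2: prey: 67+33-33=67; pred: 10+6-2=14
Step 3: prey: 67+33-46=54; pred: 14+9-2=21
Step 4: prey: 54+27-56=25; pred: 21+11-4=28
Step 5: prey: 25+12-35=2; pred: 28+7-5=30
Step 6: prey: 2+1-3=0; pred: 30+0-6=24
Step 7: prey: 0+0-0=0; pred: 24+0-4=20
Step 8: prey: 0+0-0=0; pred: 20+0-4=16
Step 9: prey: 0+0-0=0; pred: 16+0-3=13
Step 10: prey: 0+0-0=0; pred: 13+0-2=11
Step 11: prey: 0+0-0=0; pred: 11+0-2=9
Step 12: prey: 0+0-0=0; pred: 9+0-1=8
Max prey = 67 at step 1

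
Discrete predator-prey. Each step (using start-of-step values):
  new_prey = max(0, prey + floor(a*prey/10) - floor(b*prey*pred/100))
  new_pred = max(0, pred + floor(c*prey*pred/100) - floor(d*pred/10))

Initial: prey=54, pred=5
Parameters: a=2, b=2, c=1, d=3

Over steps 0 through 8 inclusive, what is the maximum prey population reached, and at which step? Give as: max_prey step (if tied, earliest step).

Step 1: prey: 54+10-5=59; pred: 5+2-1=6
Step 2: prey: 59+11-7=63; pred: 6+3-1=8
Step 3: prey: 63+12-10=65; pred: 8+5-2=11
Step 4: prey: 65+13-14=64; pred: 11+7-3=15
Step 5: prey: 64+12-19=57; pred: 15+9-4=20
Step 6: prey: 57+11-22=46; pred: 20+11-6=25
Step 7: prey: 46+9-23=32; pred: 25+11-7=29
Step 8: prey: 32+6-18=20; pred: 29+9-8=30
Max prey = 65 at step 3

Answer: 65 3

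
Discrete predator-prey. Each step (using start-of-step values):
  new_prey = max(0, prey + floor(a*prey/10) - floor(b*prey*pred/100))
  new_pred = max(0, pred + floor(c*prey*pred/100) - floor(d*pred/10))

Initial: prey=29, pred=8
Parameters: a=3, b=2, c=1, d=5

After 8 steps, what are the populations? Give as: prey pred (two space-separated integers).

Step 1: prey: 29+8-4=33; pred: 8+2-4=6
Step 2: prey: 33+9-3=39; pred: 6+1-3=4
Step 3: prey: 39+11-3=47; pred: 4+1-2=3
Step 4: prey: 47+14-2=59; pred: 3+1-1=3
Step 5: prey: 59+17-3=73; pred: 3+1-1=3
Step 6: prey: 73+21-4=90; pred: 3+2-1=4
Step 7: prey: 90+27-7=110; pred: 4+3-2=5
Step 8: prey: 110+33-11=132; pred: 5+5-2=8

Answer: 132 8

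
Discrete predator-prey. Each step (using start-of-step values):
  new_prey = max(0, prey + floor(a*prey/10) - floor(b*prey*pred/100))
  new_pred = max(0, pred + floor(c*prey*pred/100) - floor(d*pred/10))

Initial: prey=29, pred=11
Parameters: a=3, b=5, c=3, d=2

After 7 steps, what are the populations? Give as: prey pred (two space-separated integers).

Step 1: prey: 29+8-15=22; pred: 11+9-2=18
Step 2: prey: 22+6-19=9; pred: 18+11-3=26
Step 3: prey: 9+2-11=0; pred: 26+7-5=28
Step 4: prey: 0+0-0=0; pred: 28+0-5=23
Step 5: prey: 0+0-0=0; pred: 23+0-4=19
Step 6: prey: 0+0-0=0; pred: 19+0-3=16
Step 7: prey: 0+0-0=0; pred: 16+0-3=13

Answer: 0 13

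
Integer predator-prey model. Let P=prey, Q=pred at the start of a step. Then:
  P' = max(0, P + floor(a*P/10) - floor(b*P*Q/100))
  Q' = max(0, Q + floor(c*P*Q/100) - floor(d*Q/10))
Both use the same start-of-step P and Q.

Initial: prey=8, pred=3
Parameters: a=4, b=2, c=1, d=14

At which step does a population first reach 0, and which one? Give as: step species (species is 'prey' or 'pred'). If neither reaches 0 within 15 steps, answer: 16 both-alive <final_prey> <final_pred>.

Step 1: prey: 8+3-0=11; pred: 3+0-4=0
First extinction: pred at step 1

Answer: 1 pred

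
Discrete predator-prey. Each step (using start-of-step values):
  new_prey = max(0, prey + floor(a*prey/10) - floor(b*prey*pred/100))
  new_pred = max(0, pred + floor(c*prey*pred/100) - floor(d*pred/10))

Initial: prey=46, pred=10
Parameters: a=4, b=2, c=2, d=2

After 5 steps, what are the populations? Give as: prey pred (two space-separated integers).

Answer: 0 100

Derivation:
Step 1: prey: 46+18-9=55; pred: 10+9-2=17
Step 2: prey: 55+22-18=59; pred: 17+18-3=32
Step 3: prey: 59+23-37=45; pred: 32+37-6=63
Step 4: prey: 45+18-56=7; pred: 63+56-12=107
Step 5: prey: 7+2-14=0; pred: 107+14-21=100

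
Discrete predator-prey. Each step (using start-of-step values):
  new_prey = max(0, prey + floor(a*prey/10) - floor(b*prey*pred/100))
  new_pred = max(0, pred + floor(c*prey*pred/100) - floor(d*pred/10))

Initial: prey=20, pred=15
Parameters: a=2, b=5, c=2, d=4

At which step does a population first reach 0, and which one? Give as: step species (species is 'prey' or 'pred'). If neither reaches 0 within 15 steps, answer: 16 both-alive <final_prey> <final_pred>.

Step 1: prey: 20+4-15=9; pred: 15+6-6=15
Step 2: prey: 9+1-6=4; pred: 15+2-6=11
Step 3: prey: 4+0-2=2; pred: 11+0-4=7
Step 4: prey: 2+0-0=2; pred: 7+0-2=5
Step 5: prey: 2+0-0=2; pred: 5+0-2=3
Step 6: prey: 2+0-0=2; pred: 3+0-1=2
Step 7: prey: 2+0-0=2; pred: 2+0-0=2
Steps 8-15: state stable at prey=2, pred=2 (no change)
No extinction within 15 steps

Answer: 16 both-alive 2 2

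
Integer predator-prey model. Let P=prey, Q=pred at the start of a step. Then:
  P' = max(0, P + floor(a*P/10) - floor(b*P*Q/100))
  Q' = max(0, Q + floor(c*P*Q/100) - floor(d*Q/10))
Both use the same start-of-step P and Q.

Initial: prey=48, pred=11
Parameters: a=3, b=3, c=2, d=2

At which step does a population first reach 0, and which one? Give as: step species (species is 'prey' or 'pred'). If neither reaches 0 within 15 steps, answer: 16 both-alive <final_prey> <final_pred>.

Answer: 4 prey

Derivation:
Step 1: prey: 48+14-15=47; pred: 11+10-2=19
Step 2: prey: 47+14-26=35; pred: 19+17-3=33
Step 3: prey: 35+10-34=11; pred: 33+23-6=50
Step 4: prey: 11+3-16=0; pred: 50+11-10=51
First extinction: prey at step 4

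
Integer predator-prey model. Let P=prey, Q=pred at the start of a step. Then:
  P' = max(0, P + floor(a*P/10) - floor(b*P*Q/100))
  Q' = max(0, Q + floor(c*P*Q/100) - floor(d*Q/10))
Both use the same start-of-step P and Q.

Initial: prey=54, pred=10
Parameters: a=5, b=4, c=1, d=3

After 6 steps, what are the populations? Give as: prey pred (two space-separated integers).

Answer: 6 24

Derivation:
Step 1: prey: 54+27-21=60; pred: 10+5-3=12
Step 2: prey: 60+30-28=62; pred: 12+7-3=16
Step 3: prey: 62+31-39=54; pred: 16+9-4=21
Step 4: prey: 54+27-45=36; pred: 21+11-6=26
Step 5: prey: 36+18-37=17; pred: 26+9-7=28
Step 6: prey: 17+8-19=6; pred: 28+4-8=24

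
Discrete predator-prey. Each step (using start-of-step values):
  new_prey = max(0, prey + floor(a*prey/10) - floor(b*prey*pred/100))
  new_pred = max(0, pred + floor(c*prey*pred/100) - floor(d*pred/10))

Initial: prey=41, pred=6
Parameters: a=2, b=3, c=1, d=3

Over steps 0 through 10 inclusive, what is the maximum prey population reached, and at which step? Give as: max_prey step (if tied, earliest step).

Answer: 42 1

Derivation:
Step 1: prey: 41+8-7=42; pred: 6+2-1=7
Step 2: prey: 42+8-8=42; pred: 7+2-2=7
Step 3: prey: 42+8-8=42; pred: 7+2-2=7
Step 4: prey: 42+8-8=42; pred: 7+2-2=7
Step 5: prey: 42+8-8=42; pred: 7+2-2=7
Step 6: prey: 42+8-8=42; pred: 7+2-2=7
Step 7: prey: 42+8-8=42; pred: 7+2-2=7
Step 8: prey: 42+8-8=42; pred: 7+2-2=7
Step 9: prey: 42+8-8=42; pred: 7+2-2=7
Step 10: prey: 42+8-8=42; pred: 7+2-2=7
Max prey = 42 at step 1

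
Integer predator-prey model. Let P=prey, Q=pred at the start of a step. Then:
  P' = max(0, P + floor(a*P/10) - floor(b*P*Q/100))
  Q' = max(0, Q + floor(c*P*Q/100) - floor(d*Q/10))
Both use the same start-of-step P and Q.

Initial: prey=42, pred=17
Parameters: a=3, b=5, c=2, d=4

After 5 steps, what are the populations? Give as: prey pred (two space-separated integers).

Answer: 0 6

Derivation:
Step 1: prey: 42+12-35=19; pred: 17+14-6=25
Step 2: prey: 19+5-23=1; pred: 25+9-10=24
Step 3: prey: 1+0-1=0; pred: 24+0-9=15
Step 4: prey: 0+0-0=0; pred: 15+0-6=9
Step 5: prey: 0+0-0=0; pred: 9+0-3=6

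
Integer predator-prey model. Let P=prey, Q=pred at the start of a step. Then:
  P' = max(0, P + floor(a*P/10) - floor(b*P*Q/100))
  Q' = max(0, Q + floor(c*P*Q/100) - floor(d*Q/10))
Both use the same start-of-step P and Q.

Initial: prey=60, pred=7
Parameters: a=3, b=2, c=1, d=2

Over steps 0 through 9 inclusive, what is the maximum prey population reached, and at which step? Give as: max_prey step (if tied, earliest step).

Step 1: prey: 60+18-8=70; pred: 7+4-1=10
Step 2: prey: 70+21-14=77; pred: 10+7-2=15
Step 3: prey: 77+23-23=77; pred: 15+11-3=23
Step 4: prey: 77+23-35=65; pred: 23+17-4=36
Step 5: prey: 65+19-46=38; pred: 36+23-7=52
Step 6: prey: 38+11-39=10; pred: 52+19-10=61
Step 7: prey: 10+3-12=1; pred: 61+6-12=55
Step 8: prey: 1+0-1=0; pred: 55+0-11=44
Step 9: prey: 0+0-0=0; pred: 44+0-8=36
Max prey = 77 at step 2

Answer: 77 2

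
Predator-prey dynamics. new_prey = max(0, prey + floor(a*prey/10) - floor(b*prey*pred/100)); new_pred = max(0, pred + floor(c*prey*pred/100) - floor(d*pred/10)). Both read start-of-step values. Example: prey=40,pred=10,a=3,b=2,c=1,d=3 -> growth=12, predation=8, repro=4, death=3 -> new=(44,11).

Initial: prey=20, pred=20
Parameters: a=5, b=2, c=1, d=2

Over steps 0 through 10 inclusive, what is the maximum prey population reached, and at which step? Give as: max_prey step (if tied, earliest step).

Answer: 32 6

Derivation:
Step 1: prey: 20+10-8=22; pred: 20+4-4=20
Step 2: prey: 22+11-8=25; pred: 20+4-4=20
Step 3: prey: 25+12-10=27; pred: 20+5-4=21
Step 4: prey: 27+13-11=29; pred: 21+5-4=22
Step 5: prey: 29+14-12=31; pred: 22+6-4=24
Step 6: prey: 31+15-14=32; pred: 24+7-4=27
Step 7: prey: 32+16-17=31; pred: 27+8-5=30
Step 8: prey: 31+15-18=28; pred: 30+9-6=33
Step 9: prey: 28+14-18=24; pred: 33+9-6=36
Step 10: prey: 24+12-17=19; pred: 36+8-7=37
Max prey = 32 at step 6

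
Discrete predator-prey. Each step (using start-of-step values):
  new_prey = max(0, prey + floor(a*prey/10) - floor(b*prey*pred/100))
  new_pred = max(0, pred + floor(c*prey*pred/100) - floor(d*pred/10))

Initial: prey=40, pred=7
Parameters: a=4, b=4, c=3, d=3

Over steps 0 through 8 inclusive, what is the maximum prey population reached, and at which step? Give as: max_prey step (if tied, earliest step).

Answer: 45 1

Derivation:
Step 1: prey: 40+16-11=45; pred: 7+8-2=13
Step 2: prey: 45+18-23=40; pred: 13+17-3=27
Step 3: prey: 40+16-43=13; pred: 27+32-8=51
Step 4: prey: 13+5-26=0; pred: 51+19-15=55
Step 5: prey: 0+0-0=0; pred: 55+0-16=39
Step 6: prey: 0+0-0=0; pred: 39+0-11=28
Step 7: prey: 0+0-0=0; pred: 28+0-8=20
Step 8: prey: 0+0-0=0; pred: 20+0-6=14
Max prey = 45 at step 1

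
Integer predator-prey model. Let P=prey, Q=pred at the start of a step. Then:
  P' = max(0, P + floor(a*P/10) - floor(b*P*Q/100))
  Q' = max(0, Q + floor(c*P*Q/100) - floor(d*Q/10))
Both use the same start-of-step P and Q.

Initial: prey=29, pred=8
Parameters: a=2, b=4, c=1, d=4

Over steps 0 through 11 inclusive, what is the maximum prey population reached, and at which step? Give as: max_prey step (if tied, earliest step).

Step 1: prey: 29+5-9=25; pred: 8+2-3=7
Step 2: prey: 25+5-7=23; pred: 7+1-2=6
Step 3: prey: 23+4-5=22; pred: 6+1-2=5
Step 4: prey: 22+4-4=22; pred: 5+1-2=4
Step 5: prey: 22+4-3=23; pred: 4+0-1=3
Step 6: prey: 23+4-2=25; pred: 3+0-1=2
Step 7: prey: 25+5-2=28; pred: 2+0-0=2
Step 8: prey: 28+5-2=31; pred: 2+0-0=2
Step 9: prey: 31+6-2=35; pred: 2+0-0=2
Step 10: prey: 35+7-2=40; pred: 2+0-0=2
Step 11: prey: 40+8-3=45; pred: 2+0-0=2
Max prey = 45 at step 11

Answer: 45 11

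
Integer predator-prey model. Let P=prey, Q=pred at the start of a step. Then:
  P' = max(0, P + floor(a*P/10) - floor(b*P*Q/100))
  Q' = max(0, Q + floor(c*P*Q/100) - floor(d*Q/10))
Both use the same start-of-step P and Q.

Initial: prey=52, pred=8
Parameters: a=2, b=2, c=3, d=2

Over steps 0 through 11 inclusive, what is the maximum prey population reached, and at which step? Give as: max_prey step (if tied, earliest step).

Answer: 54 1

Derivation:
Step 1: prey: 52+10-8=54; pred: 8+12-1=19
Step 2: prey: 54+10-20=44; pred: 19+30-3=46
Step 3: prey: 44+8-40=12; pred: 46+60-9=97
Step 4: prey: 12+2-23=0; pred: 97+34-19=112
Step 5: prey: 0+0-0=0; pred: 112+0-22=90
Step 6: prey: 0+0-0=0; pred: 90+0-18=72
Step 7: prey: 0+0-0=0; pred: 72+0-14=58
Step 8: prey: 0+0-0=0; pred: 58+0-11=47
Step 9: prey: 0+0-0=0; pred: 47+0-9=38
Step 10: prey: 0+0-0=0; pred: 38+0-7=31
Step 11: prey: 0+0-0=0; pred: 31+0-6=25
Max prey = 54 at step 1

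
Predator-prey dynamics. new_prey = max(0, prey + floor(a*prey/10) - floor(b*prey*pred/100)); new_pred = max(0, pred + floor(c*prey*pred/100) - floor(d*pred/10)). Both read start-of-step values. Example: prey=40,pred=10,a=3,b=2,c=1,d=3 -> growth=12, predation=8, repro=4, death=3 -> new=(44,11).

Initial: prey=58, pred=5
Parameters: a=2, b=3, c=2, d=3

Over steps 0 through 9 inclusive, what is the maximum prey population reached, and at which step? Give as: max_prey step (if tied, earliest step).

Step 1: prey: 58+11-8=61; pred: 5+5-1=9
Step 2: prey: 61+12-16=57; pred: 9+10-2=17
Step 3: prey: 57+11-29=39; pred: 17+19-5=31
Step 4: prey: 39+7-36=10; pred: 31+24-9=46
Step 5: prey: 10+2-13=0; pred: 46+9-13=42
Step 6: prey: 0+0-0=0; pred: 42+0-12=30
Step 7: prey: 0+0-0=0; pred: 30+0-9=21
Step 8: prey: 0+0-0=0; pred: 21+0-6=15
Step 9: prey: 0+0-0=0; pred: 15+0-4=11
Max prey = 61 at step 1

Answer: 61 1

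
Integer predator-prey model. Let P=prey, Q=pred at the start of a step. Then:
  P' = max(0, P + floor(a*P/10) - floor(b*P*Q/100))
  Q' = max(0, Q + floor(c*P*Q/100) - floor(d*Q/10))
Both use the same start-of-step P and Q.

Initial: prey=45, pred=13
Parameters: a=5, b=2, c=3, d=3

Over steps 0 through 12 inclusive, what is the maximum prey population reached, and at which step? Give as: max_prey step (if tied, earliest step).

Step 1: prey: 45+22-11=56; pred: 13+17-3=27
Step 2: prey: 56+28-30=54; pred: 27+45-8=64
Step 3: prey: 54+27-69=12; pred: 64+103-19=148
Step 4: prey: 12+6-35=0; pred: 148+53-44=157
Step 5: prey: 0+0-0=0; pred: 157+0-47=110
Step 6: prey: 0+0-0=0; pred: 110+0-33=77
Step 7: prey: 0+0-0=0; pred: 77+0-23=54
Step 8: prey: 0+0-0=0; pred: 54+0-16=38
Step 9: prey: 0+0-0=0; pred: 38+0-11=27
Step 10: prey: 0+0-0=0; pred: 27+0-8=19
Step 11: prey: 0+0-0=0; pred: 19+0-5=14
Step 12: prey: 0+0-0=0; pred: 14+0-4=10
Max prey = 56 at step 1

Answer: 56 1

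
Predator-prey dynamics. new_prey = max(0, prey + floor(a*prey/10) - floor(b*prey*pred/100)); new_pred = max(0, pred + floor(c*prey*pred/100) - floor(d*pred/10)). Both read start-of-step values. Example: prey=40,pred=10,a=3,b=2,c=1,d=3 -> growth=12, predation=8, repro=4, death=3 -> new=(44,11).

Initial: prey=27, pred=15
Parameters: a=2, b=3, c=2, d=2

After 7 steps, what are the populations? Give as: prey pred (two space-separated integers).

Step 1: prey: 27+5-12=20; pred: 15+8-3=20
Step 2: prey: 20+4-12=12; pred: 20+8-4=24
Step 3: prey: 12+2-8=6; pred: 24+5-4=25
Step 4: prey: 6+1-4=3; pred: 25+3-5=23
Step 5: prey: 3+0-2=1; pred: 23+1-4=20
Step 6: prey: 1+0-0=1; pred: 20+0-4=16
Step 7: prey: 1+0-0=1; pred: 16+0-3=13

Answer: 1 13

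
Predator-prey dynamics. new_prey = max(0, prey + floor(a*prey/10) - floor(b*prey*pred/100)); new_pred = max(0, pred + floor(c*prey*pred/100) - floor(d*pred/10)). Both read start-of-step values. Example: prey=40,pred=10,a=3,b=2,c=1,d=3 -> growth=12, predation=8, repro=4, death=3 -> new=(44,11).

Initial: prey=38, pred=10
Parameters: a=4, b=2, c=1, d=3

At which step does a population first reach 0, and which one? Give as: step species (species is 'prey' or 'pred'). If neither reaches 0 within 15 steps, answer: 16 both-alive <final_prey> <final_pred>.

Answer: 16 both-alive 1 7

Derivation:
Step 1: prey: 38+15-7=46; pred: 10+3-3=10
Step 2: prey: 46+18-9=55; pred: 10+4-3=11
Step 3: prey: 55+22-12=65; pred: 11+6-3=14
Step 4: prey: 65+26-18=73; pred: 14+9-4=19
Step 5: prey: 73+29-27=75; pred: 19+13-5=27
Step 6: prey: 75+30-40=65; pred: 27+20-8=39
Step 7: prey: 65+26-50=41; pred: 39+25-11=53
Step 8: prey: 41+16-43=14; pred: 53+21-15=59
Step 9: prey: 14+5-16=3; pred: 59+8-17=50
Step 10: prey: 3+1-3=1; pred: 50+1-15=36
Step 11: prey: 1+0-0=1; pred: 36+0-10=26
Step 12: prey: 1+0-0=1; pred: 26+0-7=19
Step 13: prey: 1+0-0=1; pred: 19+0-5=14
Step 14: prey: 1+0-0=1; pred: 14+0-4=10
Step 15: prey: 1+0-0=1; pred: 10+0-3=7
No extinction within 15 steps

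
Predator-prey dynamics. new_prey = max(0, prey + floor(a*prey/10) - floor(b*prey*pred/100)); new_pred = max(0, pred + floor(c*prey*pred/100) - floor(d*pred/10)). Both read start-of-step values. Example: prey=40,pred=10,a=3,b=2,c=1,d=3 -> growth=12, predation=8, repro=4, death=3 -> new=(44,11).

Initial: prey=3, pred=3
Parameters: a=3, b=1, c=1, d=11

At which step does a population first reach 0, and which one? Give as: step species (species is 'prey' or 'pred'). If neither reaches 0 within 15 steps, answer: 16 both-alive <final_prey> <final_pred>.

Step 1: prey: 3+0-0=3; pred: 3+0-3=0
First extinction: pred at step 1

Answer: 1 pred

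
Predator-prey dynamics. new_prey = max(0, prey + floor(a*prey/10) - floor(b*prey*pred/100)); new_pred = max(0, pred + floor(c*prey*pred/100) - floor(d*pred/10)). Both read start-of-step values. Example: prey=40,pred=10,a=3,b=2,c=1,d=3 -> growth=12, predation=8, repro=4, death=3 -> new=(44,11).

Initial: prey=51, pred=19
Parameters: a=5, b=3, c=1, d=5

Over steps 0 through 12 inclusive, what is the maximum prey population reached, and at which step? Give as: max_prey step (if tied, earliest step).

Step 1: prey: 51+25-29=47; pred: 19+9-9=19
Step 2: prey: 47+23-26=44; pred: 19+8-9=18
Step 3: prey: 44+22-23=43; pred: 18+7-9=16
Step 4: prey: 43+21-20=44; pred: 16+6-8=14
Step 5: prey: 44+22-18=48; pred: 14+6-7=13
Step 6: prey: 48+24-18=54; pred: 13+6-6=13
Step 7: prey: 54+27-21=60; pred: 13+7-6=14
Step 8: prey: 60+30-25=65; pred: 14+8-7=15
Step 9: prey: 65+32-29=68; pred: 15+9-7=17
Step 10: prey: 68+34-34=68; pred: 17+11-8=20
Step 11: prey: 68+34-40=62; pred: 20+13-10=23
Step 12: prey: 62+31-42=51; pred: 23+14-11=26
Max prey = 68 at step 9

Answer: 68 9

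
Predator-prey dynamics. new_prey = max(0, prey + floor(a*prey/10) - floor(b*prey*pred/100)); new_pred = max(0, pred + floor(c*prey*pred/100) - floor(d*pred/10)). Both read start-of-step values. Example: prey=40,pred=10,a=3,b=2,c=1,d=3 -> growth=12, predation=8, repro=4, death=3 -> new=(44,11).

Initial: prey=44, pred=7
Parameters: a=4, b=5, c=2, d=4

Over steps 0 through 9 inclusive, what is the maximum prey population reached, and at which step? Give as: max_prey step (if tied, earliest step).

Step 1: prey: 44+17-15=46; pred: 7+6-2=11
Step 2: prey: 46+18-25=39; pred: 11+10-4=17
Step 3: prey: 39+15-33=21; pred: 17+13-6=24
Step 4: prey: 21+8-25=4; pred: 24+10-9=25
Step 5: prey: 4+1-5=0; pred: 25+2-10=17
Step 6: prey: 0+0-0=0; pred: 17+0-6=11
Step 7: prey: 0+0-0=0; pred: 11+0-4=7
Step 8: prey: 0+0-0=0; pred: 7+0-2=5
Step 9: prey: 0+0-0=0; pred: 5+0-2=3
Max prey = 46 at step 1

Answer: 46 1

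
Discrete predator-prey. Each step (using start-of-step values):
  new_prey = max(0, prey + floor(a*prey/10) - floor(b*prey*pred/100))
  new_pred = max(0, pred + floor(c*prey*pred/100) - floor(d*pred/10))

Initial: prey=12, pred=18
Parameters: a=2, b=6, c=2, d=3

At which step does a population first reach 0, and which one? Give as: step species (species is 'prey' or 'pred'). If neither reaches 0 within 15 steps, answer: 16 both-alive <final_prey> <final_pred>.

Answer: 2 prey

Derivation:
Step 1: prey: 12+2-12=2; pred: 18+4-5=17
Step 2: prey: 2+0-2=0; pred: 17+0-5=12
First extinction: prey at step 2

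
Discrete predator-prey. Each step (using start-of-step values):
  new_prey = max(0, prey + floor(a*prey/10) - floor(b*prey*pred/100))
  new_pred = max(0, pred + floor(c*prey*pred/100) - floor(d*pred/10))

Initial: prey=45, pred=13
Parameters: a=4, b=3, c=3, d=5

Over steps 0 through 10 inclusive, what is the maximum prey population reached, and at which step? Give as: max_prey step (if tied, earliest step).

Answer: 46 1

Derivation:
Step 1: prey: 45+18-17=46; pred: 13+17-6=24
Step 2: prey: 46+18-33=31; pred: 24+33-12=45
Step 3: prey: 31+12-41=2; pred: 45+41-22=64
Step 4: prey: 2+0-3=0; pred: 64+3-32=35
Step 5: prey: 0+0-0=0; pred: 35+0-17=18
Step 6: prey: 0+0-0=0; pred: 18+0-9=9
Step 7: prey: 0+0-0=0; pred: 9+0-4=5
Step 8: prey: 0+0-0=0; pred: 5+0-2=3
Step 9: prey: 0+0-0=0; pred: 3+0-1=2
Step 10: prey: 0+0-0=0; pred: 2+0-1=1
Max prey = 46 at step 1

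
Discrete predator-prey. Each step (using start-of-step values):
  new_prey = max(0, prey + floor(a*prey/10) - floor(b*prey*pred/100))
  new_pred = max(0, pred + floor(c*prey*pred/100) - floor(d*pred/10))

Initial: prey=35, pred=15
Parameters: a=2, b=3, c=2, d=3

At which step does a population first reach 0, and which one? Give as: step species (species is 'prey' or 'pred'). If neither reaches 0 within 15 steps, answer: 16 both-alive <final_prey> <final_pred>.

Answer: 16 both-alive 1 3

Derivation:
Step 1: prey: 35+7-15=27; pred: 15+10-4=21
Step 2: prey: 27+5-17=15; pred: 21+11-6=26
Step 3: prey: 15+3-11=7; pred: 26+7-7=26
Step 4: prey: 7+1-5=3; pred: 26+3-7=22
Step 5: prey: 3+0-1=2; pred: 22+1-6=17
Step 6: prey: 2+0-1=1; pred: 17+0-5=12
Step 7: prey: 1+0-0=1; pred: 12+0-3=9
Step 8: prey: 1+0-0=1; pred: 9+0-2=7
Step 9: prey: 1+0-0=1; pred: 7+0-2=5
Step 10: prey: 1+0-0=1; pred: 5+0-1=4
Step 11: prey: 1+0-0=1; pred: 4+0-1=3
Step 12: prey: 1+0-0=1; pred: 3+0-0=3
Steps 13-15: state stable at prey=1, pred=3 (no change)
No extinction within 15 steps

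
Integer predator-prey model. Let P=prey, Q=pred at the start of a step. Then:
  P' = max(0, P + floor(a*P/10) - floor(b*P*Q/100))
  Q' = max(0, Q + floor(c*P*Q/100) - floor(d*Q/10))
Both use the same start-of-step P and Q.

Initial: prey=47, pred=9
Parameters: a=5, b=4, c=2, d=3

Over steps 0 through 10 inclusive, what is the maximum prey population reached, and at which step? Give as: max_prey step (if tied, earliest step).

Step 1: prey: 47+23-16=54; pred: 9+8-2=15
Step 2: prey: 54+27-32=49; pred: 15+16-4=27
Step 3: prey: 49+24-52=21; pred: 27+26-8=45
Step 4: prey: 21+10-37=0; pred: 45+18-13=50
Step 5: prey: 0+0-0=0; pred: 50+0-15=35
Step 6: prey: 0+0-0=0; pred: 35+0-10=25
Step 7: prey: 0+0-0=0; pred: 25+0-7=18
Step 8: prey: 0+0-0=0; pred: 18+0-5=13
Step 9: prey: 0+0-0=0; pred: 13+0-3=10
Step 10: prey: 0+0-0=0; pred: 10+0-3=7
Max prey = 54 at step 1

Answer: 54 1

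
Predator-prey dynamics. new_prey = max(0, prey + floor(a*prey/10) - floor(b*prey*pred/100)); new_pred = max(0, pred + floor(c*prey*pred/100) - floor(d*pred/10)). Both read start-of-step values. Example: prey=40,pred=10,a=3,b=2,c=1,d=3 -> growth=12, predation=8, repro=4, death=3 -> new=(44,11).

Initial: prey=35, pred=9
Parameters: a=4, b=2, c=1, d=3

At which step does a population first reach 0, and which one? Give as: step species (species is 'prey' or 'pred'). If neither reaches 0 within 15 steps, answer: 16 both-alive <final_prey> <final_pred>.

Step 1: prey: 35+14-6=43; pred: 9+3-2=10
Step 2: prey: 43+17-8=52; pred: 10+4-3=11
Step 3: prey: 52+20-11=61; pred: 11+5-3=13
Step 4: prey: 61+24-15=70; pred: 13+7-3=17
Step 5: prey: 70+28-23=75; pred: 17+11-5=23
Step 6: prey: 75+30-34=71; pred: 23+17-6=34
Step 7: prey: 71+28-48=51; pred: 34+24-10=48
Step 8: prey: 51+20-48=23; pred: 48+24-14=58
Step 9: prey: 23+9-26=6; pred: 58+13-17=54
Step 10: prey: 6+2-6=2; pred: 54+3-16=41
Step 11: prey: 2+0-1=1; pred: 41+0-12=29
Step 12: prey: 1+0-0=1; pred: 29+0-8=21
Step 13: prey: 1+0-0=1; pred: 21+0-6=15
Step 14: prey: 1+0-0=1; pred: 15+0-4=11
Step 15: prey: 1+0-0=1; pred: 11+0-3=8
No extinction within 15 steps

Answer: 16 both-alive 1 8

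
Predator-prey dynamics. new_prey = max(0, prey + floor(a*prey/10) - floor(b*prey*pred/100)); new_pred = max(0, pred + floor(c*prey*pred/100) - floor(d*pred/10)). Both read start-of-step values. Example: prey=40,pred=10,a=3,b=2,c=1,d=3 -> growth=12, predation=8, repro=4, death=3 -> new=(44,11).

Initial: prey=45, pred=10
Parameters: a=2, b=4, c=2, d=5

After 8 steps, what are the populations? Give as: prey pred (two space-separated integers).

Answer: 7 1

Derivation:
Step 1: prey: 45+9-18=36; pred: 10+9-5=14
Step 2: prey: 36+7-20=23; pred: 14+10-7=17
Step 3: prey: 23+4-15=12; pred: 17+7-8=16
Step 4: prey: 12+2-7=7; pred: 16+3-8=11
Step 5: prey: 7+1-3=5; pred: 11+1-5=7
Step 6: prey: 5+1-1=5; pred: 7+0-3=4
Step 7: prey: 5+1-0=6; pred: 4+0-2=2
Step 8: prey: 6+1-0=7; pred: 2+0-1=1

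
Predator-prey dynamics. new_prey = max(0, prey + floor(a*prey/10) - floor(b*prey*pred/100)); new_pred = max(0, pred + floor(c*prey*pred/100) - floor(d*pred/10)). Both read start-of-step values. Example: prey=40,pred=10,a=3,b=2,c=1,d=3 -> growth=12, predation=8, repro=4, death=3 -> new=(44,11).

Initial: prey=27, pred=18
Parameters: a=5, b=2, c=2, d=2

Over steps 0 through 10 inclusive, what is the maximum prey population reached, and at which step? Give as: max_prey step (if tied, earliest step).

Step 1: prey: 27+13-9=31; pred: 18+9-3=24
Step 2: prey: 31+15-14=32; pred: 24+14-4=34
Step 3: prey: 32+16-21=27; pred: 34+21-6=49
Step 4: prey: 27+13-26=14; pred: 49+26-9=66
Step 5: prey: 14+7-18=3; pred: 66+18-13=71
Step 6: prey: 3+1-4=0; pred: 71+4-14=61
Step 7: prey: 0+0-0=0; pred: 61+0-12=49
Step 8: prey: 0+0-0=0; pred: 49+0-9=40
Step 9: prey: 0+0-0=0; pred: 40+0-8=32
Step 10: prey: 0+0-0=0; pred: 32+0-6=26
Max prey = 32 at step 2

Answer: 32 2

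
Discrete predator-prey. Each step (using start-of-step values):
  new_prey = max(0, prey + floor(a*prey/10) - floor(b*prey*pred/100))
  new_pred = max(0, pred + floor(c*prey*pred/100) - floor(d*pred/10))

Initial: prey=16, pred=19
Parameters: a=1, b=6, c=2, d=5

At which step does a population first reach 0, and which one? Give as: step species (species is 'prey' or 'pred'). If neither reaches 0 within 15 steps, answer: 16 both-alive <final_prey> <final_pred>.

Answer: 1 prey

Derivation:
Step 1: prey: 16+1-18=0; pred: 19+6-9=16
First extinction: prey at step 1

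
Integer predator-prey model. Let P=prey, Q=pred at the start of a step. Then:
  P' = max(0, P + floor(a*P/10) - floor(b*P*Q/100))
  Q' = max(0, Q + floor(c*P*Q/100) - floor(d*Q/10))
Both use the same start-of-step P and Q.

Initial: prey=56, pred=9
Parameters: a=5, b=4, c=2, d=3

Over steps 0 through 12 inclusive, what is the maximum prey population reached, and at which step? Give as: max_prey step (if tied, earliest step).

Step 1: prey: 56+28-20=64; pred: 9+10-2=17
Step 2: prey: 64+32-43=53; pred: 17+21-5=33
Step 3: prey: 53+26-69=10; pred: 33+34-9=58
Step 4: prey: 10+5-23=0; pred: 58+11-17=52
Step 5: prey: 0+0-0=0; pred: 52+0-15=37
Step 6: prey: 0+0-0=0; pred: 37+0-11=26
Step 7: prey: 0+0-0=0; pred: 26+0-7=19
Step 8: prey: 0+0-0=0; pred: 19+0-5=14
Step 9: prey: 0+0-0=0; pred: 14+0-4=10
Step 10: prey: 0+0-0=0; pred: 10+0-3=7
Step 11: prey: 0+0-0=0; pred: 7+0-2=5
Step 12: prey: 0+0-0=0; pred: 5+0-1=4
Max prey = 64 at step 1

Answer: 64 1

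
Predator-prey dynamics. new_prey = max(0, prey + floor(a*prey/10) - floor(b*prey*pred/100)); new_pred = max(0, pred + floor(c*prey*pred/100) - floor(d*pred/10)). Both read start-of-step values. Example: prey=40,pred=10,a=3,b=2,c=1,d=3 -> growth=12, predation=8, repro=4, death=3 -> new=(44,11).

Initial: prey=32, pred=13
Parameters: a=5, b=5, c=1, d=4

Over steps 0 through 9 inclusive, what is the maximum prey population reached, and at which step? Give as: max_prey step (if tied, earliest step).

Step 1: prey: 32+16-20=28; pred: 13+4-5=12
Step 2: prey: 28+14-16=26; pred: 12+3-4=11
Step 3: prey: 26+13-14=25; pred: 11+2-4=9
Step 4: prey: 25+12-11=26; pred: 9+2-3=8
Step 5: prey: 26+13-10=29; pred: 8+2-3=7
Step 6: prey: 29+14-10=33; pred: 7+2-2=7
Step 7: prey: 33+16-11=38; pred: 7+2-2=7
Step 8: prey: 38+19-13=44; pred: 7+2-2=7
Step 9: prey: 44+22-15=51; pred: 7+3-2=8
Max prey = 51 at step 9

Answer: 51 9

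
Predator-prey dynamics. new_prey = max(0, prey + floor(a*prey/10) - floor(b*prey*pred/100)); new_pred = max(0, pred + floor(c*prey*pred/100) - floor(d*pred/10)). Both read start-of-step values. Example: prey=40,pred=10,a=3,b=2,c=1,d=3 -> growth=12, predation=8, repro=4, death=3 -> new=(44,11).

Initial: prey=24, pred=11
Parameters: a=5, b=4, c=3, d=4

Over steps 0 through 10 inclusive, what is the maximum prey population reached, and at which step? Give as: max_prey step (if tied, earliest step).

Step 1: prey: 24+12-10=26; pred: 11+7-4=14
Step 2: prey: 26+13-14=25; pred: 14+10-5=19
Step 3: prey: 25+12-19=18; pred: 19+14-7=26
Step 4: prey: 18+9-18=9; pred: 26+14-10=30
Step 5: prey: 9+4-10=3; pred: 30+8-12=26
Step 6: prey: 3+1-3=1; pred: 26+2-10=18
Step 7: prey: 1+0-0=1; pred: 18+0-7=11
Step 8: prey: 1+0-0=1; pred: 11+0-4=7
Step 9: prey: 1+0-0=1; pred: 7+0-2=5
Step 10: prey: 1+0-0=1; pred: 5+0-2=3
Max prey = 26 at step 1

Answer: 26 1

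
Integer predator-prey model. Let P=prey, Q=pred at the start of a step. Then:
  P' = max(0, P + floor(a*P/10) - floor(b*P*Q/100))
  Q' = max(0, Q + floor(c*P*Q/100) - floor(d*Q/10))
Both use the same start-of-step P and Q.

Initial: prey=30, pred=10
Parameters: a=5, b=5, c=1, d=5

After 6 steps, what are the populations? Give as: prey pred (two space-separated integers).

Step 1: prey: 30+15-15=30; pred: 10+3-5=8
Step 2: prey: 30+15-12=33; pred: 8+2-4=6
Step 3: prey: 33+16-9=40; pred: 6+1-3=4
Step 4: prey: 40+20-8=52; pred: 4+1-2=3
Step 5: prey: 52+26-7=71; pred: 3+1-1=3
Step 6: prey: 71+35-10=96; pred: 3+2-1=4

Answer: 96 4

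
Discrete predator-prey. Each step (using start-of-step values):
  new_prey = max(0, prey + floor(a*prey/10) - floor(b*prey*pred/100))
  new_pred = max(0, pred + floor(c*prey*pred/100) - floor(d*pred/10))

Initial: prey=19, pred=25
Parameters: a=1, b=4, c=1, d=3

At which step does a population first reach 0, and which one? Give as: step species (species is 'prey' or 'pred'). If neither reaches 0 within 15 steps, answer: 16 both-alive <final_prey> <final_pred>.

Answer: 16 both-alive 1 3

Derivation:
Step 1: prey: 19+1-19=1; pred: 25+4-7=22
Step 2: prey: 1+0-0=1; pred: 22+0-6=16
Step 3: prey: 1+0-0=1; pred: 16+0-4=12
Step 4: prey: 1+0-0=1; pred: 12+0-3=9
Step 5: prey: 1+0-0=1; pred: 9+0-2=7
Step 6: prey: 1+0-0=1; pred: 7+0-2=5
Step 7: prey: 1+0-0=1; pred: 5+0-1=4
Step 8: prey: 1+0-0=1; pred: 4+0-1=3
Step 9: prey: 1+0-0=1; pred: 3+0-0=3
Steps 10-15: state stable at prey=1, pred=3 (no change)
No extinction within 15 steps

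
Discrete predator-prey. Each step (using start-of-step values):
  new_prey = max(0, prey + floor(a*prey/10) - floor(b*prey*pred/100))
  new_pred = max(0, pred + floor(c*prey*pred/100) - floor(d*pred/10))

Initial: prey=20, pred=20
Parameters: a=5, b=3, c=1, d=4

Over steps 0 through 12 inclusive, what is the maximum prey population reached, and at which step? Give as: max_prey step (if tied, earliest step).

Step 1: prey: 20+10-12=18; pred: 20+4-8=16
Step 2: prey: 18+9-8=19; pred: 16+2-6=12
Step 3: prey: 19+9-6=22; pred: 12+2-4=10
Step 4: prey: 22+11-6=27; pred: 10+2-4=8
Step 5: prey: 27+13-6=34; pred: 8+2-3=7
Step 6: prey: 34+17-7=44; pred: 7+2-2=7
Step 7: prey: 44+22-9=57; pred: 7+3-2=8
Step 8: prey: 57+28-13=72; pred: 8+4-3=9
Step 9: prey: 72+36-19=89; pred: 9+6-3=12
Step 10: prey: 89+44-32=101; pred: 12+10-4=18
Step 11: prey: 101+50-54=97; pred: 18+18-7=29
Step 12: prey: 97+48-84=61; pred: 29+28-11=46
Max prey = 101 at step 10

Answer: 101 10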